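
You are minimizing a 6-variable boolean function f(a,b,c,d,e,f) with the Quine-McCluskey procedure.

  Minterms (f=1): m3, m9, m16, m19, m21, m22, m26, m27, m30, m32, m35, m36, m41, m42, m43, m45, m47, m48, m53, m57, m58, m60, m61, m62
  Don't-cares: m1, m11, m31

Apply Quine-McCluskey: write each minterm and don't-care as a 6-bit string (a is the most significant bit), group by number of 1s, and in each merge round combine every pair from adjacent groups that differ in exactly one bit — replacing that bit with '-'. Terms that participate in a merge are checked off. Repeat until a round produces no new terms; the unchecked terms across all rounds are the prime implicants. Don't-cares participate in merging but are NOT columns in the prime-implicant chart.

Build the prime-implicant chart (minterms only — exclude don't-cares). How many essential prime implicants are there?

8

[col 0] 000001*, 000011*, 001001*, 001011*, 010000*, 010011*, 010101*, 010110*, 011010*, 011011*, 011110*, 011111*, 100000*, 100011*, 100100*, 101001*, 101010*, 101011*, 101101*, 101111*, 110000*, 110101*, 111001*, 111010*, 111100*, 111101*, 111110*
[col 1] -00011*, -01001*, -01011*, -10000, -10101, -11010*, -11110*, 0-0011*, 0-1011*, 00-001*, 00-011*, 0000-1*, 0010-1*, 01-011*, 01-110, 011-10*, 011-11*, 01101-*, 01111-*, 1-0000, 1-1001*, 1-1010, 1-1101*, 10-011*, 100-00, 101-01*, 101-11*, 1010-1*, 10101-, 1011-1*, 11-101, 111-01*, 111-10*, 1111-0, 11110-
[col 2] -0-011, -010-1, -11-10, 0--011, 00-0-1, 011-1-, 1-1-01, 101--1
Prime implicants: -0-011, -010-1, -10000, -10101, -11-10, 0--011, 00-0-1, 01-110, 011-1-, 1-0000, 1-1-01, 1-1010, 100-00, 101--1, 10101-, 11-101, 1111-0, 11110-
PI chart (minterm → PIs covering it):
  3 | -0-011,0--011,00-0-1
  9 | -010-1,00-0-1
  16 | -10000  (sole → essential)
  19 | 0--011  (sole → essential)
  21 | -10101  (sole → essential)
  22 | 01-110  (sole → essential)
  26 | -11-10,011-1-
  27 | 0--011,011-1-
  30 | -11-10,01-110,011-1-
  32 | 1-0000,100-00
  35 | -0-011  (sole → essential)
  36 | 100-00  (sole → essential)
  41 | -010-1,1-1-01,101--1
  42 | 1-1010,10101-
  43 | -0-011,-010-1,101--1,10101-
  45 | 1-1-01,101--1
  47 | 101--1  (sole → essential)
  48 | -10000,1-0000
  53 | -10101,11-101
  57 | 1-1-01  (sole → essential)
  58 | -11-10,1-1010
  60 | 1111-0,11110-
  61 | 1-1-01,11-101,11110-
  62 | -11-10,1111-0
Essential prime implicants: -0-011, -10000, -10101, 0--011, 01-110, 1-1-01, 100-00, 101--1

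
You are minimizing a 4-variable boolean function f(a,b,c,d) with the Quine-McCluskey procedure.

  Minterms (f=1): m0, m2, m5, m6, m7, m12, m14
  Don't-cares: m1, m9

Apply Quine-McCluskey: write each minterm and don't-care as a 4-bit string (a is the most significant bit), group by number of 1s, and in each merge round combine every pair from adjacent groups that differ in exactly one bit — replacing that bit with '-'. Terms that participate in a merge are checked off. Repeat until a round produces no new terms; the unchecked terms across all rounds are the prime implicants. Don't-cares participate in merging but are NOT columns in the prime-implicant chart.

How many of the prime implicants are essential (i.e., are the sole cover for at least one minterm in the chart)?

Round 0: 0000✓ 0001✓ 0010✓ 0101✓ 0110✓ 0111✓ 1001✓ 1100✓ 1110✓
Round 1: -001 -110 0-01 0-10 00-0 000- 01-1 011- 11-0
PIs = {-001, -110, 0-01, 0-10, 00-0, 000-, 01-1, 011-, 11-0}
Coverage chart:
  m0: 00-0,000-
  m2: 0-10,00-0
  m5: 0-01,01-1
  m6: -110,0-10,011-
  m7: 01-1,011-
  m12: 11-0 ←essential
  m14: -110,11-0
Essential: 11-0

1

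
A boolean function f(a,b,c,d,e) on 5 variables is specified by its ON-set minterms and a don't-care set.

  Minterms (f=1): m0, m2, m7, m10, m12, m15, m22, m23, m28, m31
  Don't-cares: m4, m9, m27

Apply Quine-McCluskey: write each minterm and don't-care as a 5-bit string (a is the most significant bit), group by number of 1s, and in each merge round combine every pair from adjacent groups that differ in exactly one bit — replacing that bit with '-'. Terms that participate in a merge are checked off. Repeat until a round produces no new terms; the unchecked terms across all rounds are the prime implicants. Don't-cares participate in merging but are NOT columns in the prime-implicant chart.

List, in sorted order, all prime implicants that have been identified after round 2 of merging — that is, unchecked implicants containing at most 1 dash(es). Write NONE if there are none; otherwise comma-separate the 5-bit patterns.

size-2^0 implicants → 00000(✓)  00010(✓)  00100(✓)  00111(✓)  01001  01010(✓)  01100(✓)  01111(✓)  10110(✓)  10111(✓)  11011(✓)  11100(✓)  11111(✓)
size-2^1 implicants → -0111(✓)  -1100  -1111(✓)  0-010  0-100  0-111(✓)  00-00  000-0  1-111(✓)  1011-  11-11
size-2^2 implicants → --111
Unchecked terms (primes): --111, -1100, 0-010, 0-100, 00-00, 000-0, 01001, 1011-, 11-11

-1100, 0-010, 0-100, 00-00, 000-0, 01001, 1011-, 11-11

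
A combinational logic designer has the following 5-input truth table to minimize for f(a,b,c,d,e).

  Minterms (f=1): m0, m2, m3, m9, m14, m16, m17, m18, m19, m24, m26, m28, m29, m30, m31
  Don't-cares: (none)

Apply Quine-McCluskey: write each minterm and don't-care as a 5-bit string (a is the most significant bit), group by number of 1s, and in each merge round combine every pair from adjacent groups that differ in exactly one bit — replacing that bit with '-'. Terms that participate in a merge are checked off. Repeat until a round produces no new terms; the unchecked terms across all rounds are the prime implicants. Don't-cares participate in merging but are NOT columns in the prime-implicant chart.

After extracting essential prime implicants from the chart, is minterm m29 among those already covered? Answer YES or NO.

size-2^0 implicants → 00000(✓)  00010(✓)  00011(✓)  01001  01110(✓)  10000(✓)  10001(✓)  10010(✓)  10011(✓)  11000(✓)  11010(✓)  11100(✓)  11101(✓)  11110(✓)  11111(✓)
size-2^1 implicants → -0000(✓)  -0010(✓)  -0011(✓)  -1110  000-0(✓)  0001-(✓)  1-000(✓)  1-010(✓)  100-0(✓)  100-1(✓)  1000-(✓)  1001-(✓)  11-00(✓)  11-10(✓)  110-0(✓)  111-0(✓)  111-1(✓)  1110-(✓)  1111-(✓)
size-2^2 implicants → -00-0  -001-  1-0-0  100--  11--0  111--
Unchecked terms (primes): -00-0, -001-, -1110, 01001, 1-0-0, 100--, 11--0, 111--
Minterm coverage:
  m0 ⊆ -00-0 [E]
  m2 ⊆ -00-0,-001-
  m3 ⊆ -001- [E]
  m9 ⊆ 01001 [E]
  m14 ⊆ -1110 [E]
  m16 ⊆ -00-0,1-0-0,100--
  m17 ⊆ 100-- [E]
  m18 ⊆ -00-0,-001-,1-0-0,100--
  m19 ⊆ -001-,100--
  m24 ⊆ 1-0-0,11--0
  m26 ⊆ 1-0-0,11--0
  m28 ⊆ 11--0,111--
  m29 ⊆ 111-- [E]
  m30 ⊆ -1110,11--0,111--
  m31 ⊆ 111-- [E]
E = {-00-0, -001-, -1110, 01001, 100--, 111--}

YES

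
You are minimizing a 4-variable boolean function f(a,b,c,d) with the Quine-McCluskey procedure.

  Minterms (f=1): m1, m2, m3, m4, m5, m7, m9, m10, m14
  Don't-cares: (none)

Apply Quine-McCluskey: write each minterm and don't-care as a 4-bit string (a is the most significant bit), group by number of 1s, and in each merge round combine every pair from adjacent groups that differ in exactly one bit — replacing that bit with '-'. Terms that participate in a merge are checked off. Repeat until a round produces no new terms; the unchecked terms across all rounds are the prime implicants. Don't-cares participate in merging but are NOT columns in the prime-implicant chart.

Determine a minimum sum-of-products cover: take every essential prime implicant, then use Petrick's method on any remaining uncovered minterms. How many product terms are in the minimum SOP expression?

size-2^0 implicants → 0001(✓)  0010(✓)  0011(✓)  0100(✓)  0101(✓)  0111(✓)  1001(✓)  1010(✓)  1110(✓)
size-2^1 implicants → -001  -010  0-01(✓)  0-11(✓)  00-1(✓)  001-  01-1(✓)  010-  1-10
size-2^2 implicants → 0--1
Unchecked terms (primes): -001, -010, 0--1, 001-, 010-, 1-10
Minterm coverage:
  m1 ⊆ -001,0--1
  m2 ⊆ -010,001-
  m3 ⊆ 0--1,001-
  m4 ⊆ 010- [E]
  m5 ⊆ 0--1,010-
  m7 ⊆ 0--1 [E]
  m9 ⊆ -001 [E]
  m10 ⊆ -010,1-10
  m14 ⊆ 1-10 [E]
E = {-001, 0--1, 010-, 1-10}
Petrick residual → -010
Cover = b'c'd + b'cd' + a'd + a'bc' + acd'  |cover|=5

5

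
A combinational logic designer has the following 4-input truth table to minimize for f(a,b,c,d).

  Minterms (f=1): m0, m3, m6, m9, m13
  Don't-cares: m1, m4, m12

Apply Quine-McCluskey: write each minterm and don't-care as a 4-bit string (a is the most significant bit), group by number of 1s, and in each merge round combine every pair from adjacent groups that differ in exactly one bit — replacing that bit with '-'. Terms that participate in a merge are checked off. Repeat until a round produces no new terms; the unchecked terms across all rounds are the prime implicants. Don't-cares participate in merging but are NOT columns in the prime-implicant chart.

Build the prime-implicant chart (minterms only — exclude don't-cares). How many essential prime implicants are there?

[col 0] 0000*, 0001*, 0011*, 0100*, 0110*, 1001*, 1100*, 1101*
[col 1] -001, -100, 0-00, 00-1, 000-, 01-0, 1-01, 110-
Prime implicants: -001, -100, 0-00, 00-1, 000-, 01-0, 1-01, 110-
PI chart (minterm → PIs covering it):
  0 | 0-00,000-
  3 | 00-1  (sole → essential)
  6 | 01-0  (sole → essential)
  9 | -001,1-01
  13 | 1-01,110-
Essential prime implicants: 00-1, 01-0

2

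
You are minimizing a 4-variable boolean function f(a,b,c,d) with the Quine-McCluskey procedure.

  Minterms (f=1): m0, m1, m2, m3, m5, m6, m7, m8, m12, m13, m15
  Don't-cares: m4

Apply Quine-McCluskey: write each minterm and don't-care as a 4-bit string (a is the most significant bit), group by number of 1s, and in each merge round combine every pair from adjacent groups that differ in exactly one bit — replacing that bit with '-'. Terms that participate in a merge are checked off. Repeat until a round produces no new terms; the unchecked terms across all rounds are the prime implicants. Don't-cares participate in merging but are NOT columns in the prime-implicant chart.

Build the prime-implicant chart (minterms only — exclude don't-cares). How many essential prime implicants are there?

3

[col 0] 0000*, 0001*, 0010*, 0011*, 0100*, 0101*, 0110*, 0111*, 1000*, 1100*, 1101*, 1111*
[col 1] -000*, -100*, -101*, -111*, 0-00*, 0-01*, 0-10*, 0-11*, 00-0*, 00-1*, 000-*, 001-*, 01-0*, 01-1*, 010-*, 011-*, 1-00*, 11-1*, 110-*
[col 2] --00, -1-1, -10-, 0--0*, 0--1*, 0-0-*, 0-1-*, 00--*, 01--*
[col 3] 0---
Prime implicants: --00, -1-1, -10-, 0---
PI chart (minterm → PIs covering it):
  0 | --00,0---
  1 | 0---  (sole → essential)
  2 | 0---  (sole → essential)
  3 | 0---  (sole → essential)
  5 | -1-1,-10-,0---
  6 | 0---  (sole → essential)
  7 | -1-1,0---
  8 | --00  (sole → essential)
  12 | --00,-10-
  13 | -1-1,-10-
  15 | -1-1  (sole → essential)
Essential prime implicants: --00, -1-1, 0---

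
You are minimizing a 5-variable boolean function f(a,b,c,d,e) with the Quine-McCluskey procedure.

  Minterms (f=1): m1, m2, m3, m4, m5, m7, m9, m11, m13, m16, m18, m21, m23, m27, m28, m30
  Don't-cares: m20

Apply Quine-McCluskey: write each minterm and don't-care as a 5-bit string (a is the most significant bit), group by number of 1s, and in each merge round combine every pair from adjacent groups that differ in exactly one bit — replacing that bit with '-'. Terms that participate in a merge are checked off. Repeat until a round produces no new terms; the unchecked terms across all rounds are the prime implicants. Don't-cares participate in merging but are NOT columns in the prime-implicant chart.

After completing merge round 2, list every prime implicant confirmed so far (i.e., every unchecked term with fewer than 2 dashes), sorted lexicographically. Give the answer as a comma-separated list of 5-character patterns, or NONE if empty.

-0010, -1011, 0001-, 1-100, 10-00, 100-0, 111-0

size-2^0 implicants → 00001(✓)  00010(✓)  00011(✓)  00100(✓)  00101(✓)  00111(✓)  01001(✓)  01011(✓)  01101(✓)  10000(✓)  10010(✓)  10100(✓)  10101(✓)  10111(✓)  11011(✓)  11100(✓)  11110(✓)
size-2^1 implicants → -0010  -0100(✓)  -0101(✓)  -0111(✓)  -1011  0-001(✓)  0-011(✓)  0-101(✓)  00-01(✓)  00-11(✓)  000-1(✓)  0001-  001-1(✓)  0010-(✓)  01-01(✓)  010-1(✓)  1-100  10-00  100-0  101-1(✓)  1010-(✓)  111-0
size-2^2 implicants → -01-1  -010-  0--01  0-0-1  00--1
Unchecked terms (primes): -0010, -01-1, -010-, -1011, 0--01, 0-0-1, 00--1, 0001-, 1-100, 10-00, 100-0, 111-0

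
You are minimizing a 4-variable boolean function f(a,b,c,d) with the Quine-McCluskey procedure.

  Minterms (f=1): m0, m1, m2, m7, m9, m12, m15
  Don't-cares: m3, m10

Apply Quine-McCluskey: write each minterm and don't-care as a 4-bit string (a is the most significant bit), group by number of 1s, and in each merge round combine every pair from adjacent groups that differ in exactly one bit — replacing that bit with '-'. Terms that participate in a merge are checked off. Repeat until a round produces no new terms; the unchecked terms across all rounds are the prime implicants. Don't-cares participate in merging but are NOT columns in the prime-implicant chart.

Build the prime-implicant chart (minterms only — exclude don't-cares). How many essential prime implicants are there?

Round 0: 0000✓ 0001✓ 0010✓ 0011✓ 0111✓ 1001✓ 1010✓ 1100 1111✓
Round 1: -001 -010 -111 0-11 00-0✓ 00-1✓ 000-✓ 001-✓
Round 2: 00--
PIs = {-001, -010, -111, 0-11, 00--, 1100}
Coverage chart:
  m0: 00-- ←essential
  m1: -001,00--
  m2: -010,00--
  m7: -111,0-11
  m9: -001 ←essential
  m12: 1100 ←essential
  m15: -111 ←essential
Essential: -001, -111, 00--, 1100

4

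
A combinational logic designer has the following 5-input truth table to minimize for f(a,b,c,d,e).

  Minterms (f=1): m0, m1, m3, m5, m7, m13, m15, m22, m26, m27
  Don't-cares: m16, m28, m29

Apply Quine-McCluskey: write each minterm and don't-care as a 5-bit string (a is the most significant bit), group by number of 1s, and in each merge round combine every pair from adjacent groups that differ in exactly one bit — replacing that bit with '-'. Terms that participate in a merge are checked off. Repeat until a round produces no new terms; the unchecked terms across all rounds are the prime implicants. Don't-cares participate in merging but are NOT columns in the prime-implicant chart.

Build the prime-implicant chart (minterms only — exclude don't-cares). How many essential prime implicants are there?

4

Round 0: 00000✓ 00001✓ 00011✓ 00101✓ 00111✓ 01101✓ 01111✓ 10000✓ 10110 11010✓ 11011✓ 11100✓ 11101✓
Round 1: -0000 -1101 0-101✓ 0-111✓ 00-01✓ 00-11✓ 000-1✓ 0000- 001-1✓ 011-1✓ 1101- 1110-
Round 2: 0-1-1 00--1
PIs = {-0000, -1101, 0-1-1, 00--1, 0000-, 10110, 1101-, 1110-}
Coverage chart:
  m0: -0000,0000-
  m1: 00--1,0000-
  m3: 00--1 ←essential
  m5: 0-1-1,00--1
  m7: 0-1-1,00--1
  m13: -1101,0-1-1
  m15: 0-1-1 ←essential
  m22: 10110 ←essential
  m26: 1101- ←essential
  m27: 1101- ←essential
Essential: 0-1-1, 00--1, 10110, 1101-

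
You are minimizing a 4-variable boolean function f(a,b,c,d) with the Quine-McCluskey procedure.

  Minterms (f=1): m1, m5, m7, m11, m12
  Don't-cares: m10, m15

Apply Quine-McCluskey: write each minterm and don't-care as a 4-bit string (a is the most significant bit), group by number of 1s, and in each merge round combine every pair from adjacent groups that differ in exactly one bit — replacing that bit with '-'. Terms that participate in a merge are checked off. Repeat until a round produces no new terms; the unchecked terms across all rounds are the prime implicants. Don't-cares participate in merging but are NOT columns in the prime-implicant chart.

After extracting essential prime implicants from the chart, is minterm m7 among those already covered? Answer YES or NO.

NO

size-2^0 implicants → 0001(✓)  0101(✓)  0111(✓)  1010(✓)  1011(✓)  1100  1111(✓)
size-2^1 implicants → -111  0-01  01-1  1-11  101-
Unchecked terms (primes): -111, 0-01, 01-1, 1-11, 101-, 1100
Minterm coverage:
  m1 ⊆ 0-01 [E]
  m5 ⊆ 0-01,01-1
  m7 ⊆ -111,01-1
  m11 ⊆ 1-11,101-
  m12 ⊆ 1100 [E]
E = {0-01, 1100}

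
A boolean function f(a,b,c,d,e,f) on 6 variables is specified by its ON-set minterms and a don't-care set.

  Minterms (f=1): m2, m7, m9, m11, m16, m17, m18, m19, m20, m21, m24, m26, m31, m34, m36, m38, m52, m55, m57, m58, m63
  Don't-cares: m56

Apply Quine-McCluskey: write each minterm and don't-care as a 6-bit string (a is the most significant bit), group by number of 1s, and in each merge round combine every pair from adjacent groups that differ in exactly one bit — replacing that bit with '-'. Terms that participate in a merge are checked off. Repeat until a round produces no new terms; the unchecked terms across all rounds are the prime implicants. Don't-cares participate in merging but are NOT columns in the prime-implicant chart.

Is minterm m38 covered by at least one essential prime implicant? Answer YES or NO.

Round 0: 000010✓ 000111 001001✓ 001011✓ 010000✓ 010001✓ 010010✓ 010011✓ 010100✓ 010101✓ 011000✓ 011010✓ 011111✓ 100010✓ 100100✓ 100110✓ 110100✓ 110111✓ 111000✓ 111001✓ 111010✓ 111111✓
Round 1: -00010 -10100 -11000✓ -11010✓ -11111 0-0010 0010-1 01-000✓ 01-010✓ 010-00✓ 010-01✓ 0100-0✓ 0100-1✓ 01000-✓ 01001-✓ 01010-✓ 0110-0✓ 1-0100 100-10 1001-0 11-111 1110-0✓ 11100-
Round 2: -110-0 01-0-0 010-0- 0100--
PIs = {-00010, -10100, -110-0, -11111, 0-0010, 000111, 0010-1, 01-0-0, 010-0-, 0100--, 1-0100, 100-10, 1001-0, 11-111, 11100-}
Coverage chart:
  m2: -00010,0-0010
  m7: 000111 ←essential
  m9: 0010-1 ←essential
  m11: 0010-1 ←essential
  m16: 01-0-0,010-0-,0100--
  m17: 010-0-,0100--
  m18: 0-0010,01-0-0,0100--
  m19: 0100-- ←essential
  m20: -10100,010-0-
  m21: 010-0- ←essential
  m24: -110-0,01-0-0
  m26: -110-0,01-0-0
  m31: -11111 ←essential
  m34: -00010,100-10
  m36: 1-0100,1001-0
  m38: 100-10,1001-0
  m52: -10100,1-0100
  m55: 11-111 ←essential
  m57: 11100- ←essential
  m58: -110-0 ←essential
  m63: -11111,11-111
Essential: -110-0, -11111, 000111, 0010-1, 010-0-, 0100--, 11-111, 11100-

NO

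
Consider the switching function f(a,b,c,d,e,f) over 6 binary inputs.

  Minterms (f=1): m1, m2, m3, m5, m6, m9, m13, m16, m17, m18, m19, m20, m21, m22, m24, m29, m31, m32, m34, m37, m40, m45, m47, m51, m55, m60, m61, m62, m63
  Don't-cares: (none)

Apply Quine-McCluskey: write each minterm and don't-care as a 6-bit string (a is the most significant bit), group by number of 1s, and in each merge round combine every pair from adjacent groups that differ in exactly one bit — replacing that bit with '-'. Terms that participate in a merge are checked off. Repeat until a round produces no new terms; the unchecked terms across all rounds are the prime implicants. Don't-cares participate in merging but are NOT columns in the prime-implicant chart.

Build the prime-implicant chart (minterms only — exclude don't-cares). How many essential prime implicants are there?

8

[col 0] 000001*, 000010*, 000011*, 000101*, 000110*, 001001*, 001101*, 010000*, 010001*, 010010*, 010011*, 010100*, 010101*, 010110*, 011000*, 011101*, 011111*, 100000*, 100010*, 100101*, 101000*, 101101*, 101111*, 110011*, 110111*, 111100*, 111101*, 111110*, 111111*
[col 1] -00010, -00101*, -01101*, -10011, -11101*, -11111*, 0-0001*, 0-0010*, 0-0011*, 0-0101*, 0-0110*, 0-1101*, 00-001*, 00-101*, 000-01*, 000-10*, 0000-1*, 00001-*, 001-01*, 01-000, 01-101*, 010-00*, 010-01*, 010-10*, 0100-0*, 0100-1*, 01000-*, 01001-*, 0101-0*, 01010-*, 0111-1*, 1-1101*, 1-1111*, 10-000, 10-101*, 1000-0, 1011-1*, 11-111, 110-11, 1111-0*, 1111-1*, 11110-*, 11111-*
[col 2] --1101, -0-101, -111-1, 0--101, 0-0-01, 0-0-10, 0-00-1, 0-001-, 00--01, 010--0, 010-0-, 0100--, 1-11-1, 1111--
Prime implicants: --1101, -0-101, -00010, -10011, -111-1, 0--101, 0-0-01, 0-0-10, 0-00-1, 0-001-, 00--01, 01-000, 010--0, 010-0-, 0100--, 1-11-1, 10-000, 1000-0, 11-111, 110-11, 1111--
PI chart (minterm → PIs covering it):
  1 | 0-0-01,0-00-1,00--01
  2 | -00010,0-0-10,0-001-
  3 | 0-00-1,0-001-
  5 | -0-101,0--101,0-0-01,00--01
  6 | 0-0-10  (sole → essential)
  9 | 00--01  (sole → essential)
  13 | --1101,-0-101,0--101,00--01
  16 | 01-000,010--0,010-0-,0100--
  17 | 0-0-01,0-00-1,010-0-,0100--
  18 | 0-0-10,0-001-,010--0,0100--
  19 | -10011,0-00-1,0-001-,0100--
  20 | 010--0,010-0-
  21 | 0--101,0-0-01,010-0-
  22 | 0-0-10,010--0
  24 | 01-000  (sole → essential)
  29 | --1101,-111-1,0--101
  31 | -111-1  (sole → essential)
  32 | 10-000,1000-0
  34 | -00010,1000-0
  37 | -0-101  (sole → essential)
  40 | 10-000  (sole → essential)
  45 | --1101,-0-101,1-11-1
  47 | 1-11-1  (sole → essential)
  51 | -10011,110-11
  55 | 11-111,110-11
  60 | 1111--  (sole → essential)
  61 | --1101,-111-1,1-11-1,1111--
  62 | 1111--  (sole → essential)
  63 | -111-1,1-11-1,11-111,1111--
Essential prime implicants: -0-101, -111-1, 0-0-10, 00--01, 01-000, 1-11-1, 10-000, 1111--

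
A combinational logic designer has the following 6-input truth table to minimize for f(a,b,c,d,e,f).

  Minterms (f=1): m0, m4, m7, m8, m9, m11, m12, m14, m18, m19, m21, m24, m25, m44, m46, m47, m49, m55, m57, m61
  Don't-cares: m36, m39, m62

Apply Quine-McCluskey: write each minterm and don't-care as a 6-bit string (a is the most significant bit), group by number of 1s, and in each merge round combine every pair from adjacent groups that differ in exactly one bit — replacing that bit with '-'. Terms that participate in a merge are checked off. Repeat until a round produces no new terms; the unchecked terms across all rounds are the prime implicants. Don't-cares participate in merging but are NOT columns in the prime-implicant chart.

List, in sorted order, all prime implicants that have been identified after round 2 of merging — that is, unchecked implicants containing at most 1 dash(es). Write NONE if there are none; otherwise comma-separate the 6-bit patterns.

[col 0] 000000*, 000100*, 000111*, 001000*, 001001*, 001011*, 001100*, 001110*, 010010*, 010011*, 010101, 011000*, 011001*, 100100*, 100111*, 101100*, 101110*, 101111*, 110001*, 110111*, 111001*, 111101*, 111110*
[col 1] -00100*, -00111, -01100*, -01110*, -11001, 0-1000*, 0-1001*, 00-000*, 00-100*, 000-00*, 001-00*, 0010-1, 00100-*, 0011-0*, 01001-, 01100-*, 1-0111, 1-1110, 10-100*, 10-111, 1011-0*, 10111-, 11-001, 111-01
[col 2] -0-100, -011-0, 0-100-, 00--00
Prime implicants: -0-100, -00111, -011-0, -11001, 0-100-, 00--00, 0010-1, 01001-, 010101, 1-0111, 1-1110, 10-111, 10111-, 11-001, 111-01

-00111, -11001, 0010-1, 01001-, 010101, 1-0111, 1-1110, 10-111, 10111-, 11-001, 111-01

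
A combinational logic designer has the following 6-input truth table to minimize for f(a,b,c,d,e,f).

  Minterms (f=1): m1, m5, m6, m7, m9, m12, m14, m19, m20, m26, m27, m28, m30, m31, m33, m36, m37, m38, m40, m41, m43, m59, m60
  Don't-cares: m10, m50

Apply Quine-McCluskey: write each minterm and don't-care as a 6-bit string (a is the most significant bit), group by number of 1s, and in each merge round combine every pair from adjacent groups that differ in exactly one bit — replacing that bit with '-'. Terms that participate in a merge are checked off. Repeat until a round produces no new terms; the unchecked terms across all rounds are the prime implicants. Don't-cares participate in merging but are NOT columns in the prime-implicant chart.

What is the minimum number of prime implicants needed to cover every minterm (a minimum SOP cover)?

Round 0: 000001✓ 000101✓ 000110✓ 000111✓ 001001✓ 001010✓ 001100✓ 001110✓ 010011✓ 010100✓ 011010✓ 011011✓ 011100✓ 011110✓ 011111✓ 100001✓ 100100✓ 100101✓ 100110✓ 101000✓ 101001✓ 101011✓ 110010 111011✓ 111100✓
Round 1: -00001✓ -00101✓ -00110 -01001✓ -11011 -11100 0-1010✓ 0-1100✓ 0-1110✓ 00-001✓ 00-110 000-01✓ 0001-1 00011- 001-10✓ 0011-0✓ 01-011 01-100 011-10✓ 011-11✓ 01101-✓ 0111-0✓ 01111-✓ 1-1011 10-001✓ 100-01✓ 1001-0 10010- 1010-1 10100-
Round 2: -0-001 -00-01 0-1-10 0-11-0 011-1-
PIs = {-0-001, -00-01, -00110, -11011, -11100, 0-1-10, 0-11-0, 00-110, 0001-1, 00011-, 01-011, 01-100, 011-1-, 1-1011, 1001-0, 10010-, 1010-1, 10100-, 110010}
Coverage chart:
  m1: -0-001,-00-01
  m5: -00-01,0001-1
  m6: -00110,00-110,00011-
  m7: 0001-1,00011-
  m9: -0-001 ←essential
  m12: 0-11-0 ←essential
  m14: 0-1-10,0-11-0,00-110
  m19: 01-011 ←essential
  m20: 01-100 ←essential
  m26: 0-1-10,011-1-
  m27: -11011,01-011,011-1-
  m28: -11100,0-11-0,01-100
  m30: 0-1-10,0-11-0,011-1-
  m31: 011-1- ←essential
  m33: -0-001,-00-01
  m36: 1001-0,10010-
  m37: -00-01,10010-
  m38: -00110,1001-0
  m40: 10100- ←essential
  m41: -0-001,1010-1,10100-
  m43: 1-1011,1010-1
  m59: -11011,1-1011
  m60: -11100 ←essential
Essential: -0-001, -11100, 0-11-0, 01-011, 01-100, 011-1-, 10100-
Petrick residual → -00-01, 00011-, 1-1011, 1001-0
Min cover (11 terms): b'd'e'f + b'c'e'f + bcde'f' + a'cdf' + a'b'c'de + a'bd'ef + a'bde'f' + a'bce + acd'ef + ab'c'df' + ab'cd'e'

11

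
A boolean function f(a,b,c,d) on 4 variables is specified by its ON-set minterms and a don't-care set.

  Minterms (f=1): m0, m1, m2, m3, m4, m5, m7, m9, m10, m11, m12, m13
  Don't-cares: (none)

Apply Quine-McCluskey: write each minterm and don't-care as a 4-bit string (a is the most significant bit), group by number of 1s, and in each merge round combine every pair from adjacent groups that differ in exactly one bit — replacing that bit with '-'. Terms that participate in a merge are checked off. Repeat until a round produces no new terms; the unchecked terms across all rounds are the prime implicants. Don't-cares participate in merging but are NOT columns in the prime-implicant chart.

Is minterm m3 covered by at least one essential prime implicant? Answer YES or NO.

[col 0] 0000*, 0001*, 0010*, 0011*, 0100*, 0101*, 0111*, 1001*, 1010*, 1011*, 1100*, 1101*
[col 1] -001*, -010*, -011*, -100*, -101*, 0-00*, 0-01*, 0-11*, 00-0*, 00-1*, 000-*, 001-*, 01-1*, 010-*, 1-01*, 10-1*, 101-*, 110-*
[col 2] --01, -0-1, -01-, -10-, 0--1, 0-0-, 00--
Prime implicants: --01, -0-1, -01-, -10-, 0--1, 0-0-, 00--
PI chart (minterm → PIs covering it):
  0 | 0-0-,00--
  1 | --01,-0-1,0--1,0-0-,00--
  2 | -01-,00--
  3 | -0-1,-01-,0--1,00--
  4 | -10-,0-0-
  5 | --01,-10-,0--1,0-0-
  7 | 0--1  (sole → essential)
  9 | --01,-0-1
  10 | -01-  (sole → essential)
  11 | -0-1,-01-
  12 | -10-  (sole → essential)
  13 | --01,-10-
Essential prime implicants: -01-, -10-, 0--1

YES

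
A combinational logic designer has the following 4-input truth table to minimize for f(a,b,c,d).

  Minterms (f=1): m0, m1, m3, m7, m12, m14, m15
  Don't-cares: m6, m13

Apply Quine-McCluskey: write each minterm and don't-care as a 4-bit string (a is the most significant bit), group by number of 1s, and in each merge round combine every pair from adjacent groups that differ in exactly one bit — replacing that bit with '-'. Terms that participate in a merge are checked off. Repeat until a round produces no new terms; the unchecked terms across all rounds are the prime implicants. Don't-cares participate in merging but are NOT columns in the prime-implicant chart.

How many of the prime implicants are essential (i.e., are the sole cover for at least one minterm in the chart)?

size-2^0 implicants → 0000(✓)  0001(✓)  0011(✓)  0110(✓)  0111(✓)  1100(✓)  1101(✓)  1110(✓)  1111(✓)
size-2^1 implicants → -110(✓)  -111(✓)  0-11  00-1  000-  011-(✓)  11-0(✓)  11-1(✓)  110-(✓)  111-(✓)
size-2^2 implicants → -11-  11--
Unchecked terms (primes): -11-, 0-11, 00-1, 000-, 11--
Minterm coverage:
  m0 ⊆ 000- [E]
  m1 ⊆ 00-1,000-
  m3 ⊆ 0-11,00-1
  m7 ⊆ -11-,0-11
  m12 ⊆ 11-- [E]
  m14 ⊆ -11-,11--
  m15 ⊆ -11-,11--
E = {000-, 11--}

2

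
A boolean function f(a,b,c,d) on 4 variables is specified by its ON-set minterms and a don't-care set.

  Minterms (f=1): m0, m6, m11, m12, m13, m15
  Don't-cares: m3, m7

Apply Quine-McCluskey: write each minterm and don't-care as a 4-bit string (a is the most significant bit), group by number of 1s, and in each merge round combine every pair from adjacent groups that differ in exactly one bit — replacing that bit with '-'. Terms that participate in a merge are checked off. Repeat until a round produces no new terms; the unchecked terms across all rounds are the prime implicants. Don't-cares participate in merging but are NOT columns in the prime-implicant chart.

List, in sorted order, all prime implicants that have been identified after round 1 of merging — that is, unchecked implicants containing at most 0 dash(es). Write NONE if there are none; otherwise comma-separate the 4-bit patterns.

0000

[col 0] 0000, 0011*, 0110*, 0111*, 1011*, 1100*, 1101*, 1111*
[col 1] -011*, -111*, 0-11*, 011-, 1-11*, 11-1, 110-
[col 2] --11
Prime implicants: --11, 0000, 011-, 11-1, 110-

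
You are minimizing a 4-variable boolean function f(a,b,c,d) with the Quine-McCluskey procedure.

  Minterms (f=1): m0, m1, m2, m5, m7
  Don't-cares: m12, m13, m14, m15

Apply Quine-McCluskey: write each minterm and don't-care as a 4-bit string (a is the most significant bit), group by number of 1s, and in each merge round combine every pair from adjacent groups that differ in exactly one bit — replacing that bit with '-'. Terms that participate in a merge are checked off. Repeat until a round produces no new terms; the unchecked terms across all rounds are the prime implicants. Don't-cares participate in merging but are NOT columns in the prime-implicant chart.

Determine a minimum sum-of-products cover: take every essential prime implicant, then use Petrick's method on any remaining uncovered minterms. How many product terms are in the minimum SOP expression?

[col 0] 0000*, 0001*, 0010*, 0101*, 0111*, 1100*, 1101*, 1110*, 1111*
[col 1] -101*, -111*, 0-01, 00-0, 000-, 01-1*, 11-0*, 11-1*, 110-*, 111-*
[col 2] -1-1, 11--
Prime implicants: -1-1, 0-01, 00-0, 000-, 11--
PI chart (minterm → PIs covering it):
  0 | 00-0,000-
  1 | 0-01,000-
  2 | 00-0  (sole → essential)
  5 | -1-1,0-01
  7 | -1-1  (sole → essential)
Essential prime implicants: -1-1, 00-0
Petrick residual → 0-01
Minimum SOP uses 3 PIs: bd + a'c'd + a'b'd'

3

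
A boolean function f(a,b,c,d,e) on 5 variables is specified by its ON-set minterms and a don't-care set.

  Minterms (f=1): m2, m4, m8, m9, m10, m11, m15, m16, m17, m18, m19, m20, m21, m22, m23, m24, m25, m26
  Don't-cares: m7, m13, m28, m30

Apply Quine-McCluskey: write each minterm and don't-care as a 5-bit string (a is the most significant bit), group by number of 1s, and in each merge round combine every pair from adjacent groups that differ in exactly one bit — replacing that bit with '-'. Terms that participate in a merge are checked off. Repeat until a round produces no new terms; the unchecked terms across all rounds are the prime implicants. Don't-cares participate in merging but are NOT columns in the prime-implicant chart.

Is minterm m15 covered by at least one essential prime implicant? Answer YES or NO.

[col 0] 00010*, 00100*, 00111*, 01000*, 01001*, 01010*, 01011*, 01101*, 01111*, 10000*, 10001*, 10010*, 10011*, 10100*, 10101*, 10110*, 10111*, 11000*, 11001*, 11010*, 11100*, 11110*
[col 1] -0010*, -0100, -0111, -1000*, -1001*, -1010*, 0-010*, 0-111, 01-01*, 01-11*, 010-0*, 010-1*, 0100-*, 0101-*, 011-1*, 1-000*, 1-001*, 1-010*, 1-100*, 1-110*, 10-00*, 10-01*, 10-10*, 10-11*, 100-0*, 100-1*, 1000-*, 1001-*, 101-0*, 101-1*, 1010-*, 1011-*, 11-00*, 11-10*, 110-0*, 1100-*, 111-0*
[col 2] --010, -10-0, -100-, 01--1, 010--, 1--00*, 1--10*, 1-0-0*, 1-00-, 1-1-0*, 10--0*, 10--1*, 10-0-*, 10-1-*, 100--*, 101--*, 11--0*
[col 3] 1---0, 10---
Prime implicants: --010, -0100, -0111, -10-0, -100-, 0-111, 01--1, 010--, 1---0, 1-00-, 10---
PI chart (minterm → PIs covering it):
  2 | --010  (sole → essential)
  4 | -0100  (sole → essential)
  8 | -10-0,-100-,010--
  9 | -100-,01--1,010--
  10 | --010,-10-0,010--
  11 | 01--1,010--
  15 | 0-111,01--1
  16 | 1---0,1-00-,10---
  17 | 1-00-,10---
  18 | --010,1---0,10---
  19 | 10---  (sole → essential)
  20 | -0100,1---0,10---
  21 | 10---  (sole → essential)
  22 | 1---0,10---
  23 | -0111,10---
  24 | -10-0,-100-,1---0,1-00-
  25 | -100-,1-00-
  26 | --010,-10-0,1---0
Essential prime implicants: --010, -0100, 10---

NO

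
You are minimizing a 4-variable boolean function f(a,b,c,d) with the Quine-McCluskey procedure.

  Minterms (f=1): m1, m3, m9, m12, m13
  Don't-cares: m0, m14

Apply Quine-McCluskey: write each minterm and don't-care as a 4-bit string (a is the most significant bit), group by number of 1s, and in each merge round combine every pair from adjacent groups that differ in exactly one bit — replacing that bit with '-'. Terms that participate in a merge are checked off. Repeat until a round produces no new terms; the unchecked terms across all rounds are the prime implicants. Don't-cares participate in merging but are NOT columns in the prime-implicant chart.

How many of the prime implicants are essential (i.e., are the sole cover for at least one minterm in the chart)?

size-2^0 implicants → 0000(✓)  0001(✓)  0011(✓)  1001(✓)  1100(✓)  1101(✓)  1110(✓)
size-2^1 implicants → -001  00-1  000-  1-01  11-0  110-
Unchecked terms (primes): -001, 00-1, 000-, 1-01, 11-0, 110-
Minterm coverage:
  m1 ⊆ -001,00-1,000-
  m3 ⊆ 00-1 [E]
  m9 ⊆ -001,1-01
  m12 ⊆ 11-0,110-
  m13 ⊆ 1-01,110-
E = {00-1}

1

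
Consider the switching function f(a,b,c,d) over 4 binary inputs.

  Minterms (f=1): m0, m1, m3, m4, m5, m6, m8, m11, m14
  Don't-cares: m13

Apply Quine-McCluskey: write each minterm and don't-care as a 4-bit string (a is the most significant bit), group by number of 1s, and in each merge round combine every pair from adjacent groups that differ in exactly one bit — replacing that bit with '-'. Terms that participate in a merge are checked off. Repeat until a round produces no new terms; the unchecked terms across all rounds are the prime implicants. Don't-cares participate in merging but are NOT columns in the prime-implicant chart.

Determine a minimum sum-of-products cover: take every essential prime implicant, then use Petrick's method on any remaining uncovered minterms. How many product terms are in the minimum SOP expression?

Round 0: 0000✓ 0001✓ 0011✓ 0100✓ 0101✓ 0110✓ 1000✓ 1011✓ 1101✓ 1110✓
Round 1: -000 -011 -101 -110 0-00✓ 0-01✓ 00-1 000-✓ 01-0 010-✓
Round 2: 0-0-
PIs = {-000, -011, -101, -110, 0-0-, 00-1, 01-0}
Coverage chart:
  m0: -000,0-0-
  m1: 0-0-,00-1
  m3: -011,00-1
  m4: 0-0-,01-0
  m5: -101,0-0-
  m6: -110,01-0
  m8: -000 ←essential
  m11: -011 ←essential
  m14: -110 ←essential
Essential: -000, -011, -110
Petrick residual → 0-0-
Min cover (4 terms): b'c'd' + b'cd + bcd' + a'c'

4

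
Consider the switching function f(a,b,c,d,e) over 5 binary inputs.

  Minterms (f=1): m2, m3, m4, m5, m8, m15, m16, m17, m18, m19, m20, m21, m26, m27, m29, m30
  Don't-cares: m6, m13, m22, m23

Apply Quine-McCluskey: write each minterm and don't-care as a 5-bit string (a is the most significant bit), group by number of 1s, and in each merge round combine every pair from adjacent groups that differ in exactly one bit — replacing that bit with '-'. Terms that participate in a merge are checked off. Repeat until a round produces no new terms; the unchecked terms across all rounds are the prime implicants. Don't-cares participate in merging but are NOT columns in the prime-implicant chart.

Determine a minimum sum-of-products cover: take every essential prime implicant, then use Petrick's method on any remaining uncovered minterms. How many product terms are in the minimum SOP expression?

size-2^0 implicants → 00010(✓)  00011(✓)  00100(✓)  00101(✓)  00110(✓)  01000  01101(✓)  01111(✓)  10000(✓)  10001(✓)  10010(✓)  10011(✓)  10100(✓)  10101(✓)  10110(✓)  10111(✓)  11010(✓)  11011(✓)  11101(✓)  11110(✓)
size-2^1 implicants → -0010(✓)  -0011(✓)  -0100(✓)  -0101(✓)  -0110(✓)  -1101(✓)  0-101(✓)  00-10(✓)  0001-(✓)  001-0(✓)  0010-(✓)  011-1  1-010(✓)  1-011(✓)  1-101(✓)  1-110(✓)  10-00(✓)  10-01(✓)  10-10(✓)  10-11(✓)  100-0(✓)  100-1(✓)  1000-(✓)  1001-(✓)  101-0(✓)  101-1(✓)  1010-(✓)  1011-(✓)  11-10(✓)  1101-(✓)
size-2^2 implicants → --101  -0-10  -001-  -01-0  -010-  1--10  1-01-  10--0(✓)  10--1(✓)  10-0-(✓)  10-1-(✓)  100--(✓)  101--(✓)
size-2^3 implicants → 10---
Unchecked terms (primes): --101, -0-10, -001-, -01-0, -010-, 01000, 011-1, 1--10, 1-01-, 10---
Minterm coverage:
  m2 ⊆ -0-10,-001-
  m3 ⊆ -001- [E]
  m4 ⊆ -01-0,-010-
  m5 ⊆ --101,-010-
  m8 ⊆ 01000 [E]
  m15 ⊆ 011-1 [E]
  m16 ⊆ 10--- [E]
  m17 ⊆ 10--- [E]
  m18 ⊆ -0-10,-001-,1--10,1-01-,10---
  m19 ⊆ -001-,1-01-,10---
  m20 ⊆ -01-0,-010-,10---
  m21 ⊆ --101,-010-,10---
  m26 ⊆ 1--10,1-01-
  m27 ⊆ 1-01- [E]
  m29 ⊆ --101 [E]
  m30 ⊆ 1--10 [E]
E = {--101, -001-, 01000, 011-1, 1--10, 1-01-, 10---}
Petrick residual → -01-0
Cover = cd'e + b'c'd + b'ce' + a'bc'd'e' + a'bce + ade' + ac'd + ab'  |cover|=8

8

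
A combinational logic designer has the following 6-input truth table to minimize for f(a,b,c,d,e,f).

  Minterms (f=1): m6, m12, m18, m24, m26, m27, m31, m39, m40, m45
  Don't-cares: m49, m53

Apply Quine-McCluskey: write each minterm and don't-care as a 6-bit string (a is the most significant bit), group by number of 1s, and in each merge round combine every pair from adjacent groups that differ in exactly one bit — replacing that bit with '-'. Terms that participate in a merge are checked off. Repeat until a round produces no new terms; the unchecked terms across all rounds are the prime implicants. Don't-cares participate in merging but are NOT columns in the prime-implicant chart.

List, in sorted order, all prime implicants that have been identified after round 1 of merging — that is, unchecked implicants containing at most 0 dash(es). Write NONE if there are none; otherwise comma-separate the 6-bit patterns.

000110, 001100, 100111, 101000, 101101

size-2^0 implicants → 000110  001100  010010(✓)  011000(✓)  011010(✓)  011011(✓)  011111(✓)  100111  101000  101101  110001(✓)  110101(✓)
size-2^1 implicants → 01-010  011-11  0110-0  01101-  110-01
Unchecked terms (primes): 000110, 001100, 01-010, 011-11, 0110-0, 01101-, 100111, 101000, 101101, 110-01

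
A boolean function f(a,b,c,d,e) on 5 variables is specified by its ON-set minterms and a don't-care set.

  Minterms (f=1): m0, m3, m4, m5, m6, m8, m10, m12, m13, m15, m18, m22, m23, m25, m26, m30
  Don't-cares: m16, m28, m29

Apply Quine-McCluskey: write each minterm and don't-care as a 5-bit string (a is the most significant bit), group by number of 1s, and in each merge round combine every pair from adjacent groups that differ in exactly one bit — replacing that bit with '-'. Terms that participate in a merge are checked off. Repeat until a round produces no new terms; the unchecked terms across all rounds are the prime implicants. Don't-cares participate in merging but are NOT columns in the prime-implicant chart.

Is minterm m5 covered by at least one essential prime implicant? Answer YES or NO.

YES

Round 0: 00000✓ 00011 00100✓ 00101✓ 00110✓ 01000✓ 01010✓ 01100✓ 01101✓ 01111✓ 10000✓ 10010✓ 10110✓ 10111✓ 11001✓ 11010✓ 11100✓ 11101✓ 11110✓
Round 1: -0000 -0110 -1010 -1100✓ -1101✓ 0-000✓ 0-100✓ 0-101✓ 00-00✓ 001-0 0010-✓ 01-00✓ 010-0 011-1 0110-✓ 1-010✓ 1-110✓ 10-10✓ 100-0 1011- 11-01 11-10✓ 111-0 1110-✓
Round 2: -110- 0--00 0-10- 1--10
PIs = {-0000, -0110, -1010, -110-, 0--00, 0-10-, 00011, 001-0, 010-0, 011-1, 1--10, 100-0, 1011-, 11-01, 111-0}
Coverage chart:
  m0: -0000,0--00
  m3: 00011 ←essential
  m4: 0--00,0-10-,001-0
  m5: 0-10- ←essential
  m6: -0110,001-0
  m8: 0--00,010-0
  m10: -1010,010-0
  m12: -110-,0--00,0-10-
  m13: -110-,0-10-,011-1
  m15: 011-1 ←essential
  m18: 1--10,100-0
  m22: -0110,1--10,1011-
  m23: 1011- ←essential
  m25: 11-01 ←essential
  m26: -1010,1--10
  m30: 1--10,111-0
Essential: 0-10-, 00011, 011-1, 1011-, 11-01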